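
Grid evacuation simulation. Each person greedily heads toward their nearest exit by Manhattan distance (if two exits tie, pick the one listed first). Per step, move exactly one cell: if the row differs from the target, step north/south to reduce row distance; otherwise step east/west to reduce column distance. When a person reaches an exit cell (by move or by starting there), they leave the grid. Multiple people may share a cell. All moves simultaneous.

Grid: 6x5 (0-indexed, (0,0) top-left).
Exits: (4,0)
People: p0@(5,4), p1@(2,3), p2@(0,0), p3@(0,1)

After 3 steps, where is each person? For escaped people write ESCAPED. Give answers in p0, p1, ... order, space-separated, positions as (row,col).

Step 1: p0:(5,4)->(4,4) | p1:(2,3)->(3,3) | p2:(0,0)->(1,0) | p3:(0,1)->(1,1)
Step 2: p0:(4,4)->(4,3) | p1:(3,3)->(4,3) | p2:(1,0)->(2,0) | p3:(1,1)->(2,1)
Step 3: p0:(4,3)->(4,2) | p1:(4,3)->(4,2) | p2:(2,0)->(3,0) | p3:(2,1)->(3,1)

(4,2) (4,2) (3,0) (3,1)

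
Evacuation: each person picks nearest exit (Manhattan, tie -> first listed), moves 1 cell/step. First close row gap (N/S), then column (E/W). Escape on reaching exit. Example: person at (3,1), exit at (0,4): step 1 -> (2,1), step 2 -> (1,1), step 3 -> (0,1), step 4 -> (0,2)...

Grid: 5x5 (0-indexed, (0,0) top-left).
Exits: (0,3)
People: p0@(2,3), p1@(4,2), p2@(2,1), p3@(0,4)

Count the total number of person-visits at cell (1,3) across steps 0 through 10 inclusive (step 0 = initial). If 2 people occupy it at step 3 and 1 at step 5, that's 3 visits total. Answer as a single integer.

Answer: 1

Derivation:
Step 0: p0@(2,3) p1@(4,2) p2@(2,1) p3@(0,4) -> at (1,3): 0 [-], cum=0
Step 1: p0@(1,3) p1@(3,2) p2@(1,1) p3@ESC -> at (1,3): 1 [p0], cum=1
Step 2: p0@ESC p1@(2,2) p2@(0,1) p3@ESC -> at (1,3): 0 [-], cum=1
Step 3: p0@ESC p1@(1,2) p2@(0,2) p3@ESC -> at (1,3): 0 [-], cum=1
Step 4: p0@ESC p1@(0,2) p2@ESC p3@ESC -> at (1,3): 0 [-], cum=1
Step 5: p0@ESC p1@ESC p2@ESC p3@ESC -> at (1,3): 0 [-], cum=1
Total visits = 1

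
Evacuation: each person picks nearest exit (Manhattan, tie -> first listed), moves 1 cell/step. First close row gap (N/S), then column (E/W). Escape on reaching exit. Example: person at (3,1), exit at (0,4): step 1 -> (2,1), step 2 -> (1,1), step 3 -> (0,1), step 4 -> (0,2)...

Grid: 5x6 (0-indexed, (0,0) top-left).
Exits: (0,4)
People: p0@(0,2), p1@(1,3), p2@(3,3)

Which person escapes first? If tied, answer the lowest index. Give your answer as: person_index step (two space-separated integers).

Step 1: p0:(0,2)->(0,3) | p1:(1,3)->(0,3) | p2:(3,3)->(2,3)
Step 2: p0:(0,3)->(0,4)->EXIT | p1:(0,3)->(0,4)->EXIT | p2:(2,3)->(1,3)
Step 3: p0:escaped | p1:escaped | p2:(1,3)->(0,3)
Step 4: p0:escaped | p1:escaped | p2:(0,3)->(0,4)->EXIT
Exit steps: [2, 2, 4]
First to escape: p0 at step 2

Answer: 0 2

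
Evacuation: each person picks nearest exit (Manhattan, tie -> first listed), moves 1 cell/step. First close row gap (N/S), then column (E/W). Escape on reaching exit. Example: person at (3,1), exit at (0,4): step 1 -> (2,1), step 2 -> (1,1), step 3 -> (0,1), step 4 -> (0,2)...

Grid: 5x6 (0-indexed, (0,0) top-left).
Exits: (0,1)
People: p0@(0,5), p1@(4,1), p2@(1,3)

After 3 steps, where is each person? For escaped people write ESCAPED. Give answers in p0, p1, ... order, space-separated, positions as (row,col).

Step 1: p0:(0,5)->(0,4) | p1:(4,1)->(3,1) | p2:(1,3)->(0,3)
Step 2: p0:(0,4)->(0,3) | p1:(3,1)->(2,1) | p2:(0,3)->(0,2)
Step 3: p0:(0,3)->(0,2) | p1:(2,1)->(1,1) | p2:(0,2)->(0,1)->EXIT

(0,2) (1,1) ESCAPED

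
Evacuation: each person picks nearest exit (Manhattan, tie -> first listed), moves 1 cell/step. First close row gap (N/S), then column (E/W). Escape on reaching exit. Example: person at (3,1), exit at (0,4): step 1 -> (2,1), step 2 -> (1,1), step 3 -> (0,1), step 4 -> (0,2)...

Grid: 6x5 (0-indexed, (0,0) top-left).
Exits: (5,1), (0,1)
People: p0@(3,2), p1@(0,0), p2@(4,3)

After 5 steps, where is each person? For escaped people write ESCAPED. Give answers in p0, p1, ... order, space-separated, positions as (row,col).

Step 1: p0:(3,2)->(4,2) | p1:(0,0)->(0,1)->EXIT | p2:(4,3)->(5,3)
Step 2: p0:(4,2)->(5,2) | p1:escaped | p2:(5,3)->(5,2)
Step 3: p0:(5,2)->(5,1)->EXIT | p1:escaped | p2:(5,2)->(5,1)->EXIT

ESCAPED ESCAPED ESCAPED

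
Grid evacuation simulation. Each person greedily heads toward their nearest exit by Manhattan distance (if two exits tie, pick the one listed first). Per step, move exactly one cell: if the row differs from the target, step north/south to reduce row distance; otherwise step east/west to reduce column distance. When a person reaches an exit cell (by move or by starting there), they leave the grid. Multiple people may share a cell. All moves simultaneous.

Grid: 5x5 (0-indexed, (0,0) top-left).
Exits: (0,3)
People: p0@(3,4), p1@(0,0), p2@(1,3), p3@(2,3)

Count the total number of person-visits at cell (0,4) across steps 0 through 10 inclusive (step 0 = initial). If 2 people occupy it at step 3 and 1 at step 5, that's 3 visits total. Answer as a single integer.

Step 0: p0@(3,4) p1@(0,0) p2@(1,3) p3@(2,3) -> at (0,4): 0 [-], cum=0
Step 1: p0@(2,4) p1@(0,1) p2@ESC p3@(1,3) -> at (0,4): 0 [-], cum=0
Step 2: p0@(1,4) p1@(0,2) p2@ESC p3@ESC -> at (0,4): 0 [-], cum=0
Step 3: p0@(0,4) p1@ESC p2@ESC p3@ESC -> at (0,4): 1 [p0], cum=1
Step 4: p0@ESC p1@ESC p2@ESC p3@ESC -> at (0,4): 0 [-], cum=1
Total visits = 1

Answer: 1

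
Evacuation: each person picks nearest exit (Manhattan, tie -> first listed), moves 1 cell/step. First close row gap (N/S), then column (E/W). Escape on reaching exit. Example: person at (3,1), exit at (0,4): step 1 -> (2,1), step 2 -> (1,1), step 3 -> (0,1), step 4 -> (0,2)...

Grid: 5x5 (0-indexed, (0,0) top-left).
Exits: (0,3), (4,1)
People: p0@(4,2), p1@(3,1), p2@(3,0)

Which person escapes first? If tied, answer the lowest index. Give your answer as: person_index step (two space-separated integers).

Step 1: p0:(4,2)->(4,1)->EXIT | p1:(3,1)->(4,1)->EXIT | p2:(3,0)->(4,0)
Step 2: p0:escaped | p1:escaped | p2:(4,0)->(4,1)->EXIT
Exit steps: [1, 1, 2]
First to escape: p0 at step 1

Answer: 0 1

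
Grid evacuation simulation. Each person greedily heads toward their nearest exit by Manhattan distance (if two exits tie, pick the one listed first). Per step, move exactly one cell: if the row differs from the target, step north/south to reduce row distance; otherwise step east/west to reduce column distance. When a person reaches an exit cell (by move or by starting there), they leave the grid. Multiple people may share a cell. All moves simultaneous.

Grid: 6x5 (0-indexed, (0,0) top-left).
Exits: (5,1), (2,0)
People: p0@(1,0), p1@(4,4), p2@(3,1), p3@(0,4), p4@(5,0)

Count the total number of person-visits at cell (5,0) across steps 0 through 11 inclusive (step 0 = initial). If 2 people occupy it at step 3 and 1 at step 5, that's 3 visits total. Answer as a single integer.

Answer: 1

Derivation:
Step 0: p0@(1,0) p1@(4,4) p2@(3,1) p3@(0,4) p4@(5,0) -> at (5,0): 1 [p4], cum=1
Step 1: p0@ESC p1@(5,4) p2@(4,1) p3@(1,4) p4@ESC -> at (5,0): 0 [-], cum=1
Step 2: p0@ESC p1@(5,3) p2@ESC p3@(2,4) p4@ESC -> at (5,0): 0 [-], cum=1
Step 3: p0@ESC p1@(5,2) p2@ESC p3@(2,3) p4@ESC -> at (5,0): 0 [-], cum=1
Step 4: p0@ESC p1@ESC p2@ESC p3@(2,2) p4@ESC -> at (5,0): 0 [-], cum=1
Step 5: p0@ESC p1@ESC p2@ESC p3@(2,1) p4@ESC -> at (5,0): 0 [-], cum=1
Step 6: p0@ESC p1@ESC p2@ESC p3@ESC p4@ESC -> at (5,0): 0 [-], cum=1
Total visits = 1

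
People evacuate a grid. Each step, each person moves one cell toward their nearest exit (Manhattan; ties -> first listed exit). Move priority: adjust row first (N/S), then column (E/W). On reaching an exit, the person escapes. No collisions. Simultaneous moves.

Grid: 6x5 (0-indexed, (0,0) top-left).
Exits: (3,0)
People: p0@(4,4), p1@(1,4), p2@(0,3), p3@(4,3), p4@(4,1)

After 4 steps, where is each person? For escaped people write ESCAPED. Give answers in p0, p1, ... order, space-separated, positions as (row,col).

Step 1: p0:(4,4)->(3,4) | p1:(1,4)->(2,4) | p2:(0,3)->(1,3) | p3:(4,3)->(3,3) | p4:(4,1)->(3,1)
Step 2: p0:(3,4)->(3,3) | p1:(2,4)->(3,4) | p2:(1,3)->(2,3) | p3:(3,3)->(3,2) | p4:(3,1)->(3,0)->EXIT
Step 3: p0:(3,3)->(3,2) | p1:(3,4)->(3,3) | p2:(2,3)->(3,3) | p3:(3,2)->(3,1) | p4:escaped
Step 4: p0:(3,2)->(3,1) | p1:(3,3)->(3,2) | p2:(3,3)->(3,2) | p3:(3,1)->(3,0)->EXIT | p4:escaped

(3,1) (3,2) (3,2) ESCAPED ESCAPED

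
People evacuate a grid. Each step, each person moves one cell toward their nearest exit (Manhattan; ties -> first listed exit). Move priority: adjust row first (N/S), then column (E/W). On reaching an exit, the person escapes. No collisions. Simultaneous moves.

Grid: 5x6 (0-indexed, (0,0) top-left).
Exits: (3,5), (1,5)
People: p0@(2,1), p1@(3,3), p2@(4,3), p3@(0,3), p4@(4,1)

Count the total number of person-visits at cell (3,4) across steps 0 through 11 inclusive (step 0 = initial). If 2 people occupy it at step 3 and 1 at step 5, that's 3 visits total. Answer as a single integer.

Step 0: p0@(2,1) p1@(3,3) p2@(4,3) p3@(0,3) p4@(4,1) -> at (3,4): 0 [-], cum=0
Step 1: p0@(3,1) p1@(3,4) p2@(3,3) p3@(1,3) p4@(3,1) -> at (3,4): 1 [p1], cum=1
Step 2: p0@(3,2) p1@ESC p2@(3,4) p3@(1,4) p4@(3,2) -> at (3,4): 1 [p2], cum=2
Step 3: p0@(3,3) p1@ESC p2@ESC p3@ESC p4@(3,3) -> at (3,4): 0 [-], cum=2
Step 4: p0@(3,4) p1@ESC p2@ESC p3@ESC p4@(3,4) -> at (3,4): 2 [p0,p4], cum=4
Step 5: p0@ESC p1@ESC p2@ESC p3@ESC p4@ESC -> at (3,4): 0 [-], cum=4
Total visits = 4

Answer: 4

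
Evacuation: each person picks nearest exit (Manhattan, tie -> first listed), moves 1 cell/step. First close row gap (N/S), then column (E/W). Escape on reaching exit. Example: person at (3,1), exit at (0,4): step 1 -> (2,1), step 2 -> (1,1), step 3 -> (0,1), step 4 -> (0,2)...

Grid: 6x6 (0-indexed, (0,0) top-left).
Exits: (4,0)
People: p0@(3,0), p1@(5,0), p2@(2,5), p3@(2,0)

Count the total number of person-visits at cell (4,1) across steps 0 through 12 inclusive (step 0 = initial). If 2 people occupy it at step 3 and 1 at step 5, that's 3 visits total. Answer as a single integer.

Answer: 1

Derivation:
Step 0: p0@(3,0) p1@(5,0) p2@(2,5) p3@(2,0) -> at (4,1): 0 [-], cum=0
Step 1: p0@ESC p1@ESC p2@(3,5) p3@(3,0) -> at (4,1): 0 [-], cum=0
Step 2: p0@ESC p1@ESC p2@(4,5) p3@ESC -> at (4,1): 0 [-], cum=0
Step 3: p0@ESC p1@ESC p2@(4,4) p3@ESC -> at (4,1): 0 [-], cum=0
Step 4: p0@ESC p1@ESC p2@(4,3) p3@ESC -> at (4,1): 0 [-], cum=0
Step 5: p0@ESC p1@ESC p2@(4,2) p3@ESC -> at (4,1): 0 [-], cum=0
Step 6: p0@ESC p1@ESC p2@(4,1) p3@ESC -> at (4,1): 1 [p2], cum=1
Step 7: p0@ESC p1@ESC p2@ESC p3@ESC -> at (4,1): 0 [-], cum=1
Total visits = 1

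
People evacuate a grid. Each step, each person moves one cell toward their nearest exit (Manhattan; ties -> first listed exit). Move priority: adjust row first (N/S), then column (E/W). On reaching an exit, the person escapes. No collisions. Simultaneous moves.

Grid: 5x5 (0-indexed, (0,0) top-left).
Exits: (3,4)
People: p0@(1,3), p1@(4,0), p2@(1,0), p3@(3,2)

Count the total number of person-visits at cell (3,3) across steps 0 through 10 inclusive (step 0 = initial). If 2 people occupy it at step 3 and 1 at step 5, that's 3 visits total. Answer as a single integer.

Step 0: p0@(1,3) p1@(4,0) p2@(1,0) p3@(3,2) -> at (3,3): 0 [-], cum=0
Step 1: p0@(2,3) p1@(3,0) p2@(2,0) p3@(3,3) -> at (3,3): 1 [p3], cum=1
Step 2: p0@(3,3) p1@(3,1) p2@(3,0) p3@ESC -> at (3,3): 1 [p0], cum=2
Step 3: p0@ESC p1@(3,2) p2@(3,1) p3@ESC -> at (3,3): 0 [-], cum=2
Step 4: p0@ESC p1@(3,3) p2@(3,2) p3@ESC -> at (3,3): 1 [p1], cum=3
Step 5: p0@ESC p1@ESC p2@(3,3) p3@ESC -> at (3,3): 1 [p2], cum=4
Step 6: p0@ESC p1@ESC p2@ESC p3@ESC -> at (3,3): 0 [-], cum=4
Total visits = 4

Answer: 4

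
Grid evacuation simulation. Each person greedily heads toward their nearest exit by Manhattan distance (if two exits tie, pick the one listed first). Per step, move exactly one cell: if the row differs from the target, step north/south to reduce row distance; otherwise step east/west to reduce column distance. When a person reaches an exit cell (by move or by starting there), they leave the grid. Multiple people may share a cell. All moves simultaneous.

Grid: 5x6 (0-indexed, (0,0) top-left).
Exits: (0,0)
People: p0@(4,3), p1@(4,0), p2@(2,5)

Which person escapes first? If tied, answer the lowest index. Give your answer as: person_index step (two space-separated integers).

Answer: 1 4

Derivation:
Step 1: p0:(4,3)->(3,3) | p1:(4,0)->(3,0) | p2:(2,5)->(1,5)
Step 2: p0:(3,3)->(2,3) | p1:(3,0)->(2,0) | p2:(1,5)->(0,5)
Step 3: p0:(2,3)->(1,3) | p1:(2,0)->(1,0) | p2:(0,5)->(0,4)
Step 4: p0:(1,3)->(0,3) | p1:(1,0)->(0,0)->EXIT | p2:(0,4)->(0,3)
Step 5: p0:(0,3)->(0,2) | p1:escaped | p2:(0,3)->(0,2)
Step 6: p0:(0,2)->(0,1) | p1:escaped | p2:(0,2)->(0,1)
Step 7: p0:(0,1)->(0,0)->EXIT | p1:escaped | p2:(0,1)->(0,0)->EXIT
Exit steps: [7, 4, 7]
First to escape: p1 at step 4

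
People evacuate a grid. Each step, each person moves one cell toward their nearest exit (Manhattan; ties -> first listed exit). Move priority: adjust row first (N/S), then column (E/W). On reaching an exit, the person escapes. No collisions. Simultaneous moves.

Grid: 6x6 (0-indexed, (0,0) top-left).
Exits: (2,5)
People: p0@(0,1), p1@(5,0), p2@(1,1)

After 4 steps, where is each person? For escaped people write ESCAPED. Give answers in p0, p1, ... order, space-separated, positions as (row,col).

Step 1: p0:(0,1)->(1,1) | p1:(5,0)->(4,0) | p2:(1,1)->(2,1)
Step 2: p0:(1,1)->(2,1) | p1:(4,0)->(3,0) | p2:(2,1)->(2,2)
Step 3: p0:(2,1)->(2,2) | p1:(3,0)->(2,0) | p2:(2,2)->(2,3)
Step 4: p0:(2,2)->(2,3) | p1:(2,0)->(2,1) | p2:(2,3)->(2,4)

(2,3) (2,1) (2,4)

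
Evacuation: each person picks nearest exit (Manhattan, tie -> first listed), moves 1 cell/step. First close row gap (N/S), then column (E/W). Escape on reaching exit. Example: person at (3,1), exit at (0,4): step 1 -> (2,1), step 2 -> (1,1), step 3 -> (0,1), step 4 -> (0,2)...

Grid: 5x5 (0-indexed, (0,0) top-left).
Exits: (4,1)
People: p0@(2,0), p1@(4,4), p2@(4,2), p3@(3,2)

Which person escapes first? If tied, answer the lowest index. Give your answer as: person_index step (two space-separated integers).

Answer: 2 1

Derivation:
Step 1: p0:(2,0)->(3,0) | p1:(4,4)->(4,3) | p2:(4,2)->(4,1)->EXIT | p3:(3,2)->(4,2)
Step 2: p0:(3,0)->(4,0) | p1:(4,3)->(4,2) | p2:escaped | p3:(4,2)->(4,1)->EXIT
Step 3: p0:(4,0)->(4,1)->EXIT | p1:(4,2)->(4,1)->EXIT | p2:escaped | p3:escaped
Exit steps: [3, 3, 1, 2]
First to escape: p2 at step 1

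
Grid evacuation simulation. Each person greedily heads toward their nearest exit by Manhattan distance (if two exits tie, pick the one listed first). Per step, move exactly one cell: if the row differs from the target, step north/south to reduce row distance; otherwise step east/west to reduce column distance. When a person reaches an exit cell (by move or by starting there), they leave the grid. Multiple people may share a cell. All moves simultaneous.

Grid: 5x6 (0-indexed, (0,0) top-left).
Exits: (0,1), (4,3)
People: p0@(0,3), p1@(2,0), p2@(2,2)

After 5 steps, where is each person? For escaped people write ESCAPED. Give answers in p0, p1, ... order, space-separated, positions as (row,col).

Step 1: p0:(0,3)->(0,2) | p1:(2,0)->(1,0) | p2:(2,2)->(1,2)
Step 2: p0:(0,2)->(0,1)->EXIT | p1:(1,0)->(0,0) | p2:(1,2)->(0,2)
Step 3: p0:escaped | p1:(0,0)->(0,1)->EXIT | p2:(0,2)->(0,1)->EXIT

ESCAPED ESCAPED ESCAPED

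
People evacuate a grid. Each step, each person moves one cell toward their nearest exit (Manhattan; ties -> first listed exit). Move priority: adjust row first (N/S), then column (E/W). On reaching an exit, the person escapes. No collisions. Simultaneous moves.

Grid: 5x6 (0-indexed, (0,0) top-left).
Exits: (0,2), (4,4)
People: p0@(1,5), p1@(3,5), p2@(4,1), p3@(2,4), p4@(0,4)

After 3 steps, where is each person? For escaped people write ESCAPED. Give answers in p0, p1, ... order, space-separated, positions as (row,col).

Step 1: p0:(1,5)->(0,5) | p1:(3,5)->(4,5) | p2:(4,1)->(4,2) | p3:(2,4)->(3,4) | p4:(0,4)->(0,3)
Step 2: p0:(0,5)->(0,4) | p1:(4,5)->(4,4)->EXIT | p2:(4,2)->(4,3) | p3:(3,4)->(4,4)->EXIT | p4:(0,3)->(0,2)->EXIT
Step 3: p0:(0,4)->(0,3) | p1:escaped | p2:(4,3)->(4,4)->EXIT | p3:escaped | p4:escaped

(0,3) ESCAPED ESCAPED ESCAPED ESCAPED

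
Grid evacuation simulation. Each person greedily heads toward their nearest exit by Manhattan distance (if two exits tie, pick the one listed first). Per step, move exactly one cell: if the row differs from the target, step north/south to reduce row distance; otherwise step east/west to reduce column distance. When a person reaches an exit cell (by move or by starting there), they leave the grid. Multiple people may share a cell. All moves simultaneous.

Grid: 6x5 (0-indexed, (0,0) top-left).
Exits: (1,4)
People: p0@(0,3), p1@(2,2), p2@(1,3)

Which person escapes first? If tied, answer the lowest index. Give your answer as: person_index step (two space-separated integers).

Answer: 2 1

Derivation:
Step 1: p0:(0,3)->(1,3) | p1:(2,2)->(1,2) | p2:(1,3)->(1,4)->EXIT
Step 2: p0:(1,3)->(1,4)->EXIT | p1:(1,2)->(1,3) | p2:escaped
Step 3: p0:escaped | p1:(1,3)->(1,4)->EXIT | p2:escaped
Exit steps: [2, 3, 1]
First to escape: p2 at step 1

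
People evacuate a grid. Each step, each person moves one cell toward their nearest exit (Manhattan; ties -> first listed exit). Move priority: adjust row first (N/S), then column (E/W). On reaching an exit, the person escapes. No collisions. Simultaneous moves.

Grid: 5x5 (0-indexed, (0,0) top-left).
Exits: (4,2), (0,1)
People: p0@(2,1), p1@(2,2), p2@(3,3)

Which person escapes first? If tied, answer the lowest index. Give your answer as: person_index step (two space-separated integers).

Step 1: p0:(2,1)->(1,1) | p1:(2,2)->(3,2) | p2:(3,3)->(4,3)
Step 2: p0:(1,1)->(0,1)->EXIT | p1:(3,2)->(4,2)->EXIT | p2:(4,3)->(4,2)->EXIT
Exit steps: [2, 2, 2]
First to escape: p0 at step 2

Answer: 0 2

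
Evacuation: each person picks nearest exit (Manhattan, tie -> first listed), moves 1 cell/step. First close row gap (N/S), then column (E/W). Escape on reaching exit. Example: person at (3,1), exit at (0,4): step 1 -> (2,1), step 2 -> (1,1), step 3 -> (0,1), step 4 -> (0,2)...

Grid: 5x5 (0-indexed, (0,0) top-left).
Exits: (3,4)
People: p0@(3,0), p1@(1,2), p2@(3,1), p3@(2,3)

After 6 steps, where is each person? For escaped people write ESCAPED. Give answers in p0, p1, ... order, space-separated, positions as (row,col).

Step 1: p0:(3,0)->(3,1) | p1:(1,2)->(2,2) | p2:(3,1)->(3,2) | p3:(2,3)->(3,3)
Step 2: p0:(3,1)->(3,2) | p1:(2,2)->(3,2) | p2:(3,2)->(3,3) | p3:(3,3)->(3,4)->EXIT
Step 3: p0:(3,2)->(3,3) | p1:(3,2)->(3,3) | p2:(3,3)->(3,4)->EXIT | p3:escaped
Step 4: p0:(3,3)->(3,4)->EXIT | p1:(3,3)->(3,4)->EXIT | p2:escaped | p3:escaped

ESCAPED ESCAPED ESCAPED ESCAPED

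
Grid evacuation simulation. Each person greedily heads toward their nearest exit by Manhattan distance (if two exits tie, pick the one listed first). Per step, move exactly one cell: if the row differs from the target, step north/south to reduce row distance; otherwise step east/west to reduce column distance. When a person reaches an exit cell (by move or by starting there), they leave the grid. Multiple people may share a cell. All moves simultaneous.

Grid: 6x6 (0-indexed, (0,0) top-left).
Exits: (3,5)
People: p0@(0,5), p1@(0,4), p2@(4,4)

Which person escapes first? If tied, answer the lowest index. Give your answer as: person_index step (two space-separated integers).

Step 1: p0:(0,5)->(1,5) | p1:(0,4)->(1,4) | p2:(4,4)->(3,4)
Step 2: p0:(1,5)->(2,5) | p1:(1,4)->(2,4) | p2:(3,4)->(3,5)->EXIT
Step 3: p0:(2,5)->(3,5)->EXIT | p1:(2,4)->(3,4) | p2:escaped
Step 4: p0:escaped | p1:(3,4)->(3,5)->EXIT | p2:escaped
Exit steps: [3, 4, 2]
First to escape: p2 at step 2

Answer: 2 2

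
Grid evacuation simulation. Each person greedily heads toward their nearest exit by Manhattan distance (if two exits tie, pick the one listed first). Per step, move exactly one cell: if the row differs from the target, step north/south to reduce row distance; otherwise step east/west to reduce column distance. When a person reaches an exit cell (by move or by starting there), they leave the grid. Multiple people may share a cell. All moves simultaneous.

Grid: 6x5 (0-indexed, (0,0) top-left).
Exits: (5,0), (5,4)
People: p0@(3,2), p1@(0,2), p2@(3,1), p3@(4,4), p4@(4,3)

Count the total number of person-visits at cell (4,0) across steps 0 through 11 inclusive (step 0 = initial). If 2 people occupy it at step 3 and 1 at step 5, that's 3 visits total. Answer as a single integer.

Step 0: p0@(3,2) p1@(0,2) p2@(3,1) p3@(4,4) p4@(4,3) -> at (4,0): 0 [-], cum=0
Step 1: p0@(4,2) p1@(1,2) p2@(4,1) p3@ESC p4@(5,3) -> at (4,0): 0 [-], cum=0
Step 2: p0@(5,2) p1@(2,2) p2@(5,1) p3@ESC p4@ESC -> at (4,0): 0 [-], cum=0
Step 3: p0@(5,1) p1@(3,2) p2@ESC p3@ESC p4@ESC -> at (4,0): 0 [-], cum=0
Step 4: p0@ESC p1@(4,2) p2@ESC p3@ESC p4@ESC -> at (4,0): 0 [-], cum=0
Step 5: p0@ESC p1@(5,2) p2@ESC p3@ESC p4@ESC -> at (4,0): 0 [-], cum=0
Step 6: p0@ESC p1@(5,1) p2@ESC p3@ESC p4@ESC -> at (4,0): 0 [-], cum=0
Step 7: p0@ESC p1@ESC p2@ESC p3@ESC p4@ESC -> at (4,0): 0 [-], cum=0
Total visits = 0

Answer: 0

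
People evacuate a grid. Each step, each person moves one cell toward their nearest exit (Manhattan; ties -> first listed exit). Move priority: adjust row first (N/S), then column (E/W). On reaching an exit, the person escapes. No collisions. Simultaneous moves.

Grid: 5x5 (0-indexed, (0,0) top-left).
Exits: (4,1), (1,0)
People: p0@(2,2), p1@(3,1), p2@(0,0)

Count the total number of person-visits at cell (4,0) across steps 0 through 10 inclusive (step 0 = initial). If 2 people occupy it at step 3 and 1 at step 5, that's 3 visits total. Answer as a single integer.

Answer: 0

Derivation:
Step 0: p0@(2,2) p1@(3,1) p2@(0,0) -> at (4,0): 0 [-], cum=0
Step 1: p0@(3,2) p1@ESC p2@ESC -> at (4,0): 0 [-], cum=0
Step 2: p0@(4,2) p1@ESC p2@ESC -> at (4,0): 0 [-], cum=0
Step 3: p0@ESC p1@ESC p2@ESC -> at (4,0): 0 [-], cum=0
Total visits = 0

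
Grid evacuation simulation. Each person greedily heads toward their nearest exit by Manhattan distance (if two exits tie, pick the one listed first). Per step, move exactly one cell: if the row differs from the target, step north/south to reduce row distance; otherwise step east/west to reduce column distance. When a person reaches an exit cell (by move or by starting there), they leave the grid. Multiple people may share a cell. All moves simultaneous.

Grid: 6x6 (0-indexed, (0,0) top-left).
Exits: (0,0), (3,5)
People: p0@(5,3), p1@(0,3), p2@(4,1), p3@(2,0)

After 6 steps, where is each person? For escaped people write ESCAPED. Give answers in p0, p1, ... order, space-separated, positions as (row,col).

Step 1: p0:(5,3)->(4,3) | p1:(0,3)->(0,2) | p2:(4,1)->(3,1) | p3:(2,0)->(1,0)
Step 2: p0:(4,3)->(3,3) | p1:(0,2)->(0,1) | p2:(3,1)->(2,1) | p3:(1,0)->(0,0)->EXIT
Step 3: p0:(3,3)->(3,4) | p1:(0,1)->(0,0)->EXIT | p2:(2,1)->(1,1) | p3:escaped
Step 4: p0:(3,4)->(3,5)->EXIT | p1:escaped | p2:(1,1)->(0,1) | p3:escaped
Step 5: p0:escaped | p1:escaped | p2:(0,1)->(0,0)->EXIT | p3:escaped

ESCAPED ESCAPED ESCAPED ESCAPED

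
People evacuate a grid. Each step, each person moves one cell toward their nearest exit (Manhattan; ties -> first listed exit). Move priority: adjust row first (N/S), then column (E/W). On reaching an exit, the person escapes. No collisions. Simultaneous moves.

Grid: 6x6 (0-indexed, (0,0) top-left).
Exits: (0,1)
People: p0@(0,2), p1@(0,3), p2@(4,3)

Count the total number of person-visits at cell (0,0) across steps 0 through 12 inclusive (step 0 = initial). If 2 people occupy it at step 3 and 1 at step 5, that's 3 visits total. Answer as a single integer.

Answer: 0

Derivation:
Step 0: p0@(0,2) p1@(0,3) p2@(4,3) -> at (0,0): 0 [-], cum=0
Step 1: p0@ESC p1@(0,2) p2@(3,3) -> at (0,0): 0 [-], cum=0
Step 2: p0@ESC p1@ESC p2@(2,3) -> at (0,0): 0 [-], cum=0
Step 3: p0@ESC p1@ESC p2@(1,3) -> at (0,0): 0 [-], cum=0
Step 4: p0@ESC p1@ESC p2@(0,3) -> at (0,0): 0 [-], cum=0
Step 5: p0@ESC p1@ESC p2@(0,2) -> at (0,0): 0 [-], cum=0
Step 6: p0@ESC p1@ESC p2@ESC -> at (0,0): 0 [-], cum=0
Total visits = 0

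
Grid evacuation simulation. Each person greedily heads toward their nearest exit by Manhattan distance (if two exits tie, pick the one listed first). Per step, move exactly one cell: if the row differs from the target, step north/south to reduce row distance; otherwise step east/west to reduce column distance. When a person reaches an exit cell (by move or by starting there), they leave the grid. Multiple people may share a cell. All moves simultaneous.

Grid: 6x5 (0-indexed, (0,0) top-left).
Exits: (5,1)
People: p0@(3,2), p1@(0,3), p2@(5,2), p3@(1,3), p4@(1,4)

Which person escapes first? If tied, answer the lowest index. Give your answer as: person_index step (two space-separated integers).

Answer: 2 1

Derivation:
Step 1: p0:(3,2)->(4,2) | p1:(0,3)->(1,3) | p2:(5,2)->(5,1)->EXIT | p3:(1,3)->(2,3) | p4:(1,4)->(2,4)
Step 2: p0:(4,2)->(5,2) | p1:(1,3)->(2,3) | p2:escaped | p3:(2,3)->(3,3) | p4:(2,4)->(3,4)
Step 3: p0:(5,2)->(5,1)->EXIT | p1:(2,3)->(3,3) | p2:escaped | p3:(3,3)->(4,3) | p4:(3,4)->(4,4)
Step 4: p0:escaped | p1:(3,3)->(4,3) | p2:escaped | p3:(4,3)->(5,3) | p4:(4,4)->(5,4)
Step 5: p0:escaped | p1:(4,3)->(5,3) | p2:escaped | p3:(5,3)->(5,2) | p4:(5,4)->(5,3)
Step 6: p0:escaped | p1:(5,3)->(5,2) | p2:escaped | p3:(5,2)->(5,1)->EXIT | p4:(5,3)->(5,2)
Step 7: p0:escaped | p1:(5,2)->(5,1)->EXIT | p2:escaped | p3:escaped | p4:(5,2)->(5,1)->EXIT
Exit steps: [3, 7, 1, 6, 7]
First to escape: p2 at step 1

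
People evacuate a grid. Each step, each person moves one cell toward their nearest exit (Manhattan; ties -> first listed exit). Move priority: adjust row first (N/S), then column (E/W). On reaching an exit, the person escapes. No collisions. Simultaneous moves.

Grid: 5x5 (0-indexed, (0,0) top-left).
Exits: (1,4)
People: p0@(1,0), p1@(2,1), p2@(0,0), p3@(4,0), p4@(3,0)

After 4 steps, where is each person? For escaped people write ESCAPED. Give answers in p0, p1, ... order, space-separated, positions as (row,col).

Step 1: p0:(1,0)->(1,1) | p1:(2,1)->(1,1) | p2:(0,0)->(1,0) | p3:(4,0)->(3,0) | p4:(3,0)->(2,0)
Step 2: p0:(1,1)->(1,2) | p1:(1,1)->(1,2) | p2:(1,0)->(1,1) | p3:(3,0)->(2,0) | p4:(2,0)->(1,0)
Step 3: p0:(1,2)->(1,3) | p1:(1,2)->(1,3) | p2:(1,1)->(1,2) | p3:(2,0)->(1,0) | p4:(1,0)->(1,1)
Step 4: p0:(1,3)->(1,4)->EXIT | p1:(1,3)->(1,4)->EXIT | p2:(1,2)->(1,3) | p3:(1,0)->(1,1) | p4:(1,1)->(1,2)

ESCAPED ESCAPED (1,3) (1,1) (1,2)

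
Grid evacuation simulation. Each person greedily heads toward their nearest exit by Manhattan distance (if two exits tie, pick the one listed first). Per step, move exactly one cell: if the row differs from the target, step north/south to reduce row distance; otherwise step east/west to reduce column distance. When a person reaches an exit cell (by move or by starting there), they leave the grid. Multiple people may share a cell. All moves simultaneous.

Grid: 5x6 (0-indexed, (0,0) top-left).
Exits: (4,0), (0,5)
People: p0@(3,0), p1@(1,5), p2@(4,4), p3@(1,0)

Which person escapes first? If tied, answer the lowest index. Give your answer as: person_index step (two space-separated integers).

Answer: 0 1

Derivation:
Step 1: p0:(3,0)->(4,0)->EXIT | p1:(1,5)->(0,5)->EXIT | p2:(4,4)->(4,3) | p3:(1,0)->(2,0)
Step 2: p0:escaped | p1:escaped | p2:(4,3)->(4,2) | p3:(2,0)->(3,0)
Step 3: p0:escaped | p1:escaped | p2:(4,2)->(4,1) | p3:(3,0)->(4,0)->EXIT
Step 4: p0:escaped | p1:escaped | p2:(4,1)->(4,0)->EXIT | p3:escaped
Exit steps: [1, 1, 4, 3]
First to escape: p0 at step 1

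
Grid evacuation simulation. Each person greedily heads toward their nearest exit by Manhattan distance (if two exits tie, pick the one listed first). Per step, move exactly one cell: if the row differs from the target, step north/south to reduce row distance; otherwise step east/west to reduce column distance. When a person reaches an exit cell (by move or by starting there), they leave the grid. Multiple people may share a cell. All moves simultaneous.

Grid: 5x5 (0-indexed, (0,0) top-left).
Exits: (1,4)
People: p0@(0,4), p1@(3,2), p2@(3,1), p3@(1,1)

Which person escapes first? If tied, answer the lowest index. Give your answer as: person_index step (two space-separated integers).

Step 1: p0:(0,4)->(1,4)->EXIT | p1:(3,2)->(2,2) | p2:(3,1)->(2,1) | p3:(1,1)->(1,2)
Step 2: p0:escaped | p1:(2,2)->(1,2) | p2:(2,1)->(1,1) | p3:(1,2)->(1,3)
Step 3: p0:escaped | p1:(1,2)->(1,3) | p2:(1,1)->(1,2) | p3:(1,3)->(1,4)->EXIT
Step 4: p0:escaped | p1:(1,3)->(1,4)->EXIT | p2:(1,2)->(1,3) | p3:escaped
Step 5: p0:escaped | p1:escaped | p2:(1,3)->(1,4)->EXIT | p3:escaped
Exit steps: [1, 4, 5, 3]
First to escape: p0 at step 1

Answer: 0 1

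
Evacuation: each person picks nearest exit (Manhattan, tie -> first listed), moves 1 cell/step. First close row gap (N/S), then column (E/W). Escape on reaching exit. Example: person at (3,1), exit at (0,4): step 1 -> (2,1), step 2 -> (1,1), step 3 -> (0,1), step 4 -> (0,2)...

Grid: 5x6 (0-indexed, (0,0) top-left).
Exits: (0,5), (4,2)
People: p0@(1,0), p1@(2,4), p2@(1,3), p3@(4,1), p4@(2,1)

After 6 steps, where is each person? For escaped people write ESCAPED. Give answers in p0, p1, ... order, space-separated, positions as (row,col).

Step 1: p0:(1,0)->(2,0) | p1:(2,4)->(1,4) | p2:(1,3)->(0,3) | p3:(4,1)->(4,2)->EXIT | p4:(2,1)->(3,1)
Step 2: p0:(2,0)->(3,0) | p1:(1,4)->(0,4) | p2:(0,3)->(0,4) | p3:escaped | p4:(3,1)->(4,1)
Step 3: p0:(3,0)->(4,0) | p1:(0,4)->(0,5)->EXIT | p2:(0,4)->(0,5)->EXIT | p3:escaped | p4:(4,1)->(4,2)->EXIT
Step 4: p0:(4,0)->(4,1) | p1:escaped | p2:escaped | p3:escaped | p4:escaped
Step 5: p0:(4,1)->(4,2)->EXIT | p1:escaped | p2:escaped | p3:escaped | p4:escaped

ESCAPED ESCAPED ESCAPED ESCAPED ESCAPED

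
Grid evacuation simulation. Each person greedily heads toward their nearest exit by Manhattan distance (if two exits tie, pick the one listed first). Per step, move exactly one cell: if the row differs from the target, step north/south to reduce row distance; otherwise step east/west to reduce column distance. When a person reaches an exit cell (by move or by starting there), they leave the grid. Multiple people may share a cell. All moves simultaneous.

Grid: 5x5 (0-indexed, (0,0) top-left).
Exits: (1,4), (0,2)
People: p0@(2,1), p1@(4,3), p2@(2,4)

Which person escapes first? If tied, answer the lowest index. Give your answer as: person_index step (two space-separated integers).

Answer: 2 1

Derivation:
Step 1: p0:(2,1)->(1,1) | p1:(4,3)->(3,3) | p2:(2,4)->(1,4)->EXIT
Step 2: p0:(1,1)->(0,1) | p1:(3,3)->(2,3) | p2:escaped
Step 3: p0:(0,1)->(0,2)->EXIT | p1:(2,3)->(1,3) | p2:escaped
Step 4: p0:escaped | p1:(1,3)->(1,4)->EXIT | p2:escaped
Exit steps: [3, 4, 1]
First to escape: p2 at step 1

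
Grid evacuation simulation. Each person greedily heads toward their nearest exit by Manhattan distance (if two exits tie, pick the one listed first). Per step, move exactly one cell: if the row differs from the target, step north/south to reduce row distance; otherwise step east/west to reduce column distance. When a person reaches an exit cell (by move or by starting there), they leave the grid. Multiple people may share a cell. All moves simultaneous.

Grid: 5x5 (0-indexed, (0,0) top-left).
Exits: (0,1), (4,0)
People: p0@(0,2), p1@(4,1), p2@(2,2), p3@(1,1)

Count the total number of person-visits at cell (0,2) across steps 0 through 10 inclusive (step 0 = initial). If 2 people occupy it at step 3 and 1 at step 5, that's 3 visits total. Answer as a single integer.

Answer: 2

Derivation:
Step 0: p0@(0,2) p1@(4,1) p2@(2,2) p3@(1,1) -> at (0,2): 1 [p0], cum=1
Step 1: p0@ESC p1@ESC p2@(1,2) p3@ESC -> at (0,2): 0 [-], cum=1
Step 2: p0@ESC p1@ESC p2@(0,2) p3@ESC -> at (0,2): 1 [p2], cum=2
Step 3: p0@ESC p1@ESC p2@ESC p3@ESC -> at (0,2): 0 [-], cum=2
Total visits = 2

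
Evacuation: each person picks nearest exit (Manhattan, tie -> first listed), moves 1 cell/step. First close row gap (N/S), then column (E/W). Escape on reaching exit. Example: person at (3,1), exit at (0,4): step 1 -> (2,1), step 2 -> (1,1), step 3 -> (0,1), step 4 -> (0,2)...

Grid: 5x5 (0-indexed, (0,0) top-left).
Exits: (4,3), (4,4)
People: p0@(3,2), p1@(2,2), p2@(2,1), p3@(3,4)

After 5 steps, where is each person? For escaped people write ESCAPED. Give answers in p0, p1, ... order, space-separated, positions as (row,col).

Step 1: p0:(3,2)->(4,2) | p1:(2,2)->(3,2) | p2:(2,1)->(3,1) | p3:(3,4)->(4,4)->EXIT
Step 2: p0:(4,2)->(4,3)->EXIT | p1:(3,2)->(4,2) | p2:(3,1)->(4,1) | p3:escaped
Step 3: p0:escaped | p1:(4,2)->(4,3)->EXIT | p2:(4,1)->(4,2) | p3:escaped
Step 4: p0:escaped | p1:escaped | p2:(4,2)->(4,3)->EXIT | p3:escaped

ESCAPED ESCAPED ESCAPED ESCAPED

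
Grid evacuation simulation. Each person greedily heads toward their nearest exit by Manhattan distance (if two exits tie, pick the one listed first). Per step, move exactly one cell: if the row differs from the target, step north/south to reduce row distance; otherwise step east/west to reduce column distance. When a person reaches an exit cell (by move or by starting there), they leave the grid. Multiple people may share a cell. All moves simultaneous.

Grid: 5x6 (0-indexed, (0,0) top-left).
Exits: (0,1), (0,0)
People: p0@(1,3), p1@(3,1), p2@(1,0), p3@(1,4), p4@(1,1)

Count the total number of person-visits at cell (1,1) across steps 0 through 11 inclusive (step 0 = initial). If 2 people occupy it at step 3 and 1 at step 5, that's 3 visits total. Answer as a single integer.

Step 0: p0@(1,3) p1@(3,1) p2@(1,0) p3@(1,4) p4@(1,1) -> at (1,1): 1 [p4], cum=1
Step 1: p0@(0,3) p1@(2,1) p2@ESC p3@(0,4) p4@ESC -> at (1,1): 0 [-], cum=1
Step 2: p0@(0,2) p1@(1,1) p2@ESC p3@(0,3) p4@ESC -> at (1,1): 1 [p1], cum=2
Step 3: p0@ESC p1@ESC p2@ESC p3@(0,2) p4@ESC -> at (1,1): 0 [-], cum=2
Step 4: p0@ESC p1@ESC p2@ESC p3@ESC p4@ESC -> at (1,1): 0 [-], cum=2
Total visits = 2

Answer: 2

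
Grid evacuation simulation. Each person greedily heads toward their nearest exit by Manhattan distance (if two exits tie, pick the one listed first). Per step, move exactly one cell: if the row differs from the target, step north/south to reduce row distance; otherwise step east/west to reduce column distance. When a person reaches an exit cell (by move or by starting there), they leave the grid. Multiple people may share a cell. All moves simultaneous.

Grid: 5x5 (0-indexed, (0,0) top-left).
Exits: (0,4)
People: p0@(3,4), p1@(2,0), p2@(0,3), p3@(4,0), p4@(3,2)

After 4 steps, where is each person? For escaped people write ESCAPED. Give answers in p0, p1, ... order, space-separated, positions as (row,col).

Step 1: p0:(3,4)->(2,4) | p1:(2,0)->(1,0) | p2:(0,3)->(0,4)->EXIT | p3:(4,0)->(3,0) | p4:(3,2)->(2,2)
Step 2: p0:(2,4)->(1,4) | p1:(1,0)->(0,0) | p2:escaped | p3:(3,0)->(2,0) | p4:(2,2)->(1,2)
Step 3: p0:(1,4)->(0,4)->EXIT | p1:(0,0)->(0,1) | p2:escaped | p3:(2,0)->(1,0) | p4:(1,2)->(0,2)
Step 4: p0:escaped | p1:(0,1)->(0,2) | p2:escaped | p3:(1,0)->(0,0) | p4:(0,2)->(0,3)

ESCAPED (0,2) ESCAPED (0,0) (0,3)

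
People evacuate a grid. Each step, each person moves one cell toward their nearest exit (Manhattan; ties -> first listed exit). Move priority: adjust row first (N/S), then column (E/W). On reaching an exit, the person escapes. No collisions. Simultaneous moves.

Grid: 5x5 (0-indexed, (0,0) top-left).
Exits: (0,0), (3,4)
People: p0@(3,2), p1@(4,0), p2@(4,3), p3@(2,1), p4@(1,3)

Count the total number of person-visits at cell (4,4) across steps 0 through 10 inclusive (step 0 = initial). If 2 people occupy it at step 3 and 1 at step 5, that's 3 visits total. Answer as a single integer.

Answer: 0

Derivation:
Step 0: p0@(3,2) p1@(4,0) p2@(4,3) p3@(2,1) p4@(1,3) -> at (4,4): 0 [-], cum=0
Step 1: p0@(3,3) p1@(3,0) p2@(3,3) p3@(1,1) p4@(2,3) -> at (4,4): 0 [-], cum=0
Step 2: p0@ESC p1@(2,0) p2@ESC p3@(0,1) p4@(3,3) -> at (4,4): 0 [-], cum=0
Step 3: p0@ESC p1@(1,0) p2@ESC p3@ESC p4@ESC -> at (4,4): 0 [-], cum=0
Step 4: p0@ESC p1@ESC p2@ESC p3@ESC p4@ESC -> at (4,4): 0 [-], cum=0
Total visits = 0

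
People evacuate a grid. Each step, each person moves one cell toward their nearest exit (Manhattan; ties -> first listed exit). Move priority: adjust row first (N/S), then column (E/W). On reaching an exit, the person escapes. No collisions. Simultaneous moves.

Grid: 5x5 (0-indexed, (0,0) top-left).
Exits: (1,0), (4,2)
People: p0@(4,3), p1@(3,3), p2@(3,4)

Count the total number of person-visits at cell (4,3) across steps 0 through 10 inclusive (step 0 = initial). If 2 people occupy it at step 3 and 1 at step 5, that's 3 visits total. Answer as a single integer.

Step 0: p0@(4,3) p1@(3,3) p2@(3,4) -> at (4,3): 1 [p0], cum=1
Step 1: p0@ESC p1@(4,3) p2@(4,4) -> at (4,3): 1 [p1], cum=2
Step 2: p0@ESC p1@ESC p2@(4,3) -> at (4,3): 1 [p2], cum=3
Step 3: p0@ESC p1@ESC p2@ESC -> at (4,3): 0 [-], cum=3
Total visits = 3

Answer: 3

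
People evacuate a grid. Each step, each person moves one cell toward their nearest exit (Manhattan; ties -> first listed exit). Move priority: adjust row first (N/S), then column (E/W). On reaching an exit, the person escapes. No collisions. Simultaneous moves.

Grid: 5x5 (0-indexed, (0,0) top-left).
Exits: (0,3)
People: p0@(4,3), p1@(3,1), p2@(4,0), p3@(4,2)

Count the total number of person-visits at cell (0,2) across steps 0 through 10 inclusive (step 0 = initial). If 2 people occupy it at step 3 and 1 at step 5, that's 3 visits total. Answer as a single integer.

Step 0: p0@(4,3) p1@(3,1) p2@(4,0) p3@(4,2) -> at (0,2): 0 [-], cum=0
Step 1: p0@(3,3) p1@(2,1) p2@(3,0) p3@(3,2) -> at (0,2): 0 [-], cum=0
Step 2: p0@(2,3) p1@(1,1) p2@(2,0) p3@(2,2) -> at (0,2): 0 [-], cum=0
Step 3: p0@(1,3) p1@(0,1) p2@(1,0) p3@(1,2) -> at (0,2): 0 [-], cum=0
Step 4: p0@ESC p1@(0,2) p2@(0,0) p3@(0,2) -> at (0,2): 2 [p1,p3], cum=2
Step 5: p0@ESC p1@ESC p2@(0,1) p3@ESC -> at (0,2): 0 [-], cum=2
Step 6: p0@ESC p1@ESC p2@(0,2) p3@ESC -> at (0,2): 1 [p2], cum=3
Step 7: p0@ESC p1@ESC p2@ESC p3@ESC -> at (0,2): 0 [-], cum=3
Total visits = 3

Answer: 3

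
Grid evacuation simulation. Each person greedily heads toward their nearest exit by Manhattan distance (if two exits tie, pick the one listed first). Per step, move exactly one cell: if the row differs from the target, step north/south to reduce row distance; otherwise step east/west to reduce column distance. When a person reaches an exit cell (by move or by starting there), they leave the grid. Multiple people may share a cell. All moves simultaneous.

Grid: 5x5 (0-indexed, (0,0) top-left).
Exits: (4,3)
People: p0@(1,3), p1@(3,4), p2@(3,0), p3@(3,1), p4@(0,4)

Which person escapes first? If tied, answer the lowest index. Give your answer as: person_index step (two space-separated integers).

Answer: 1 2

Derivation:
Step 1: p0:(1,3)->(2,3) | p1:(3,4)->(4,4) | p2:(3,0)->(4,0) | p3:(3,1)->(4,1) | p4:(0,4)->(1,4)
Step 2: p0:(2,3)->(3,3) | p1:(4,4)->(4,3)->EXIT | p2:(4,0)->(4,1) | p3:(4,1)->(4,2) | p4:(1,4)->(2,4)
Step 3: p0:(3,3)->(4,3)->EXIT | p1:escaped | p2:(4,1)->(4,2) | p3:(4,2)->(4,3)->EXIT | p4:(2,4)->(3,4)
Step 4: p0:escaped | p1:escaped | p2:(4,2)->(4,3)->EXIT | p3:escaped | p4:(3,4)->(4,4)
Step 5: p0:escaped | p1:escaped | p2:escaped | p3:escaped | p4:(4,4)->(4,3)->EXIT
Exit steps: [3, 2, 4, 3, 5]
First to escape: p1 at step 2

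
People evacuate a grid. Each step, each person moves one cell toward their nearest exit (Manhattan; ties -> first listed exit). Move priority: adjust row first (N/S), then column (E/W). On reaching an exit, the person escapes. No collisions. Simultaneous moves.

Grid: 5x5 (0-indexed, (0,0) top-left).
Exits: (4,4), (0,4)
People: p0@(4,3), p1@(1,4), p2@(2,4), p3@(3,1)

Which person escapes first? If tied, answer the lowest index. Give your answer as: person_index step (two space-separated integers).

Step 1: p0:(4,3)->(4,4)->EXIT | p1:(1,4)->(0,4)->EXIT | p2:(2,4)->(3,4) | p3:(3,1)->(4,1)
Step 2: p0:escaped | p1:escaped | p2:(3,4)->(4,4)->EXIT | p3:(4,1)->(4,2)
Step 3: p0:escaped | p1:escaped | p2:escaped | p3:(4,2)->(4,3)
Step 4: p0:escaped | p1:escaped | p2:escaped | p3:(4,3)->(4,4)->EXIT
Exit steps: [1, 1, 2, 4]
First to escape: p0 at step 1

Answer: 0 1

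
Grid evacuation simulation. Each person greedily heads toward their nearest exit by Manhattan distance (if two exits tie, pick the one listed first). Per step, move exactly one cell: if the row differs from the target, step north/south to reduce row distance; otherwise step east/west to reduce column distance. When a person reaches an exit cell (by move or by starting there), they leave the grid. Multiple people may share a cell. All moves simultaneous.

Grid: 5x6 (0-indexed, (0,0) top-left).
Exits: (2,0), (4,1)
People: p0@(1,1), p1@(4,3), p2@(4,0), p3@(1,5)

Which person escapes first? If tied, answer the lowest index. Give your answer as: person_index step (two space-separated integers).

Answer: 2 1

Derivation:
Step 1: p0:(1,1)->(2,1) | p1:(4,3)->(4,2) | p2:(4,0)->(4,1)->EXIT | p3:(1,5)->(2,5)
Step 2: p0:(2,1)->(2,0)->EXIT | p1:(4,2)->(4,1)->EXIT | p2:escaped | p3:(2,5)->(2,4)
Step 3: p0:escaped | p1:escaped | p2:escaped | p3:(2,4)->(2,3)
Step 4: p0:escaped | p1:escaped | p2:escaped | p3:(2,3)->(2,2)
Step 5: p0:escaped | p1:escaped | p2:escaped | p3:(2,2)->(2,1)
Step 6: p0:escaped | p1:escaped | p2:escaped | p3:(2,1)->(2,0)->EXIT
Exit steps: [2, 2, 1, 6]
First to escape: p2 at step 1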